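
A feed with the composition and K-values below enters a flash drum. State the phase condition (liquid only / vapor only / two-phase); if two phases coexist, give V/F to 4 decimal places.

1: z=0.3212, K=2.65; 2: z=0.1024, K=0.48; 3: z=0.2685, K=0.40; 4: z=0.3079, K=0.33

ΣzᵢKᵢ = 1.1093; Σzᵢ/Kᵢ = 1.9388.
Both exceed 1, so a two-phase solution exists.
Let ψ = V/F and solve Σ zᵢ(Kᵢ−1)/(1+ψ(Kᵢ−1)) = 0.
Iterate (Newton) starting at ψ = 0.63:
  ψ = 0.6300: g = -0.43531, g' = -0.9352 → ψ = 0.1645
  ψ = 0.1645: g = -0.05199, g' = -0.8676 → ψ = 0.1046
  ψ = 0.1046: g = 0.00194, g' = -0.9368 → ψ = 0.1067
Converged at ψ = 0.1067.

two-phase, V/F = 0.1067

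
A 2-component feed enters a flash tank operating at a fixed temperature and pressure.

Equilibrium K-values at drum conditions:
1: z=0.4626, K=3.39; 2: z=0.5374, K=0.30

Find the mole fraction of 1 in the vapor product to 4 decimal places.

Let β = V/F and solve Σ zᵢ(Kᵢ−1)/(1+β(Kᵢ−1)) = 0.
Feasibility: ΣzᵢKᵢ = 1.7294, Σzᵢ/Kᵢ = 1.9278 — both > 1, two phases present.
Binary case is linear: z₁(K₁−1)(1+β(K₂−1)) + z₂(K₂−1)(1+β(K₁−1)) = 0
⇒ β = [z₁(K₁−1)+z₂(K₂−1)] / [−(K₁−1)(K₂−1)] = 0.72943/1.67300 = 0.4360
Compositions from xᵢ = zᵢ/(1+β(Kᵢ−1)), yᵢ = Kᵢxᵢ:
  1: x = 0.2265, y = 0.7680
  2: x = 0.7735, y = 0.2320

y_1 = 0.7680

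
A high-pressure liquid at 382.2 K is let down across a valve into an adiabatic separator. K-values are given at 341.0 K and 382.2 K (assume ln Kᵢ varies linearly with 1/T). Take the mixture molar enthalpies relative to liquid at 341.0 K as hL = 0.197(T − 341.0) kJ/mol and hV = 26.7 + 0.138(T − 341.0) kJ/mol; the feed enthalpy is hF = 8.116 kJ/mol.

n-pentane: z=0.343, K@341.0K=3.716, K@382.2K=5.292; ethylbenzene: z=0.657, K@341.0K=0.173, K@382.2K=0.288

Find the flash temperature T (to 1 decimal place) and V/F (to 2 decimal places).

Adiabatic flash: solve Rachford–Rice at each trial T, then check hF = ψ·hV(T) + (1−ψ)·hL(T).
  T = 341.0 K: K = (3.716, 0.173), RR gives ψ = 0.173, H_out = 4.615 kJ/mol
  T = 382.2 K: K = (5.292, 0.288), RR gives ψ = 0.329, H_out = 16.093 kJ/mol
  T = 361.6 K: K = (4.479, 0.226), RR gives ψ = 0.255, H_out = 10.547 kJ/mol
  T = 351.3 K: K = (4.091, 0.199), RR gives ψ = 0.216, H_out = 7.653 kJ/mol
  T = 356.5 K: K = (4.286, 0.212), RR gives ψ = 0.236, H_out = 9.128 kJ/mol
  T = 353.9 K: K = (4.188, 0.206), RR gives ψ = 0.226, H_out = 8.394 kJ/mol
  T = 352.6 K: K = (4.139, 0.202), RR gives ψ = 0.221, H_out = 8.024 kJ/mol
Linear interpolation between T = 352.6 (H_out = 8.024) and T = 353.9 (H_out = 8.394) on hF = 8.116 gives T ≈ 352.9 K, at which ψ = 0.22.

T = 352.9 K, V/F = 0.22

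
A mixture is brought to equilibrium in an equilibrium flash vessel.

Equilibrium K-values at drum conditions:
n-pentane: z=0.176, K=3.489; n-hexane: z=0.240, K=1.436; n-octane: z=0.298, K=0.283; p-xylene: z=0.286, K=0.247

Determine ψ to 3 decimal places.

Newton–Raphson from ψ = 0.55:
  ψ = 0.550: g = -0.4511, g' = -1.114 → ψ = 0.145
  ψ = 0.145: g = -0.0600, g' = -1.024 → ψ = 0.087
  ψ = 0.087: g = 0.0031, g' = -1.140 → ψ = 0.089
Converged at ψ = 0.089.

ψ = 0.089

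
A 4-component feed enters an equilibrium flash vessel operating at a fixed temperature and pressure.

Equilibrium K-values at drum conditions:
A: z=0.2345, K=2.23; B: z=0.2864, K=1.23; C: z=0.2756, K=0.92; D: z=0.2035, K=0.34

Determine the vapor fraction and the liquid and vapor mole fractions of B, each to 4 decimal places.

Newton–Raphson from ψ = 0.45:
  ψ = 0.4500: g = 0.03144, g' = -0.3407 → ψ = 0.5423
  ψ = 0.5423: g = -0.00063, g' = -0.3566 → ψ = 0.5405
Converged at ψ = 0.5405.
Compositions from xᵢ = zᵢ/(1+ψ(Kᵢ−1)), yᵢ = Kᵢxᵢ:
  A: x = 0.1409, y = 0.3141
  B: x = 0.2547, y = 0.3133
  C: x = 0.2881, y = 0.2650
  D: x = 0.3164, y = 0.1076

ψ = 0.5405, x_B = 0.2547, y_B = 0.3133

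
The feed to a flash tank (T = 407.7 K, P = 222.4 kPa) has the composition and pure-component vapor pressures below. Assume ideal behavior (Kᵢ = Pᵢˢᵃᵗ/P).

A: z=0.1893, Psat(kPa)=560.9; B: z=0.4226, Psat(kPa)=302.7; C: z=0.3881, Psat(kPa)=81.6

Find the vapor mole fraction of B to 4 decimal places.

y_B = 0.5080

Raoult's law: Kᵢ = Pᵢˢᵃᵗ/P = Pᵢˢᵃᵗ/222.4.
  K_A = 560.9/222.4 = 2.522032, K_B = 302.7/222.4 = 1.361061, K_C = 81.6/222.4 = 0.366906
Let ψ = V/F and solve Σ zᵢ(Kᵢ−1)/(1+ψ(Kᵢ−1)) = 0.
g(0) = ΣzᵢKᵢ − 1 = 0.1950 and g(1) = 1 − Σzᵢ/Kᵢ = -0.4433, so a root lies in (0, 1).
Newton iteration, ψ⁰ = 0.5:
  ψ = 0.5000: g = -0.06664, g' = -0.5140 → ψ = 0.3703
  ψ = 0.3703: g = -0.00210, g' = -0.4876 → ψ = 0.3660
Converged at ψ = 0.3660.
Compositions from xᵢ = zᵢ/(1+ψ(Kᵢ−1)), yᵢ = Kᵢxᵢ:
  A: x = 0.1216, y = 0.3066
  B: x = 0.3733, y = 0.5080
  C: x = 0.5052, y = 0.1853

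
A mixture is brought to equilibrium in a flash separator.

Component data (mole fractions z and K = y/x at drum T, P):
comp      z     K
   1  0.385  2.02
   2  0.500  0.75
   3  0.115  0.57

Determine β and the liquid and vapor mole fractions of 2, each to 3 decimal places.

Rachford–Rice: g(β) = Σ zᵢ(Kᵢ−1)/(1+β(Kᵢ−1)) = 0.
Check two-phase: ΣzᵢKᵢ = 1.218 > 1 and Σzᵢ/Kᵢ = 1.059 > 1, so g(0) = 0.218 > 0 and g(1) = -0.059 < 0.
Iterate (Newton) starting at β = 0.5:
  β = 0.500: g = 0.0542, g' = -0.251 → β = 0.716
  β = 0.716: g = 0.0033, g' = -0.225 → β = 0.730
  β = 0.730: g = 0.0000, g' = -0.224 → β = 0.731
Converged at β = 0.731.
Compositions from xᵢ = zᵢ/(1+β(Kᵢ−1)), yᵢ = Kᵢxᵢ:
  1: x = 0.221, y = 0.446
  2: x = 0.612, y = 0.459
  3: x = 0.168, y = 0.096

β = 0.731, x_2 = 0.612, y_2 = 0.459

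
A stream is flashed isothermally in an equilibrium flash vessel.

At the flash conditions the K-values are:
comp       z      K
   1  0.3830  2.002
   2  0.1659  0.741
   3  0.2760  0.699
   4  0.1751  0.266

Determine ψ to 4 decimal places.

ψ = 0.2820

Rachford–Rice: g(ψ) = Σ zᵢ(Kᵢ−1)/(1+ψ(Kᵢ−1)) = 0.
g(0) = ΣzᵢKᵢ − 1 = 0.1292 and g(1) = 1 − Σzᵢ/Kᵢ = -0.4683, so a root lies in (0, 1).
Iterate (Newton) starting at ψ = 0.48:
  ψ = 0.4800: g = -0.08548, g' = -0.4489 → ψ = 0.2896
  ψ = 0.2896: g = -0.00322, g' = -0.4262 → ψ = 0.2820
Converged at ψ = 0.2820.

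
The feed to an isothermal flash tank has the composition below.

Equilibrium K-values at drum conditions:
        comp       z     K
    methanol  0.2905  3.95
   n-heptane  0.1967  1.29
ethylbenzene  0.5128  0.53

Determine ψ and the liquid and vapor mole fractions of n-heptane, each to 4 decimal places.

ψ = 0.6403, x_n-heptane = 0.1659, y_n-heptane = 0.2140

Rachford–Rice: g(ψ) = Σ zᵢ(Kᵢ−1)/(1+ψ(Kᵢ−1)) = 0.
g(0) = ΣzᵢKᵢ − 1 = 0.6730 and g(1) = 1 − Σzᵢ/Kᵢ = -0.1936, so a root lies in (0, 1).
Newton iteration, ψ⁰ = 0.38:
  ψ = 0.3800: g = 0.16200, g' = -0.7433 → ψ = 0.5980
  ψ = 0.5980: g = 0.02344, g' = -0.5621 → ψ = 0.6397
  ψ = 0.6397: g = 0.00034, g' = -0.5467 → ψ = 0.6403
Converged at ψ = 0.6403.
Compositions from xᵢ = zᵢ/(1+ψ(Kᵢ−1)), yᵢ = Kᵢxᵢ:
  methanol: x = 0.1006, y = 0.3972
  n-heptane: x = 0.1659, y = 0.2140
  ethylbenzene: x = 0.7335, y = 0.3888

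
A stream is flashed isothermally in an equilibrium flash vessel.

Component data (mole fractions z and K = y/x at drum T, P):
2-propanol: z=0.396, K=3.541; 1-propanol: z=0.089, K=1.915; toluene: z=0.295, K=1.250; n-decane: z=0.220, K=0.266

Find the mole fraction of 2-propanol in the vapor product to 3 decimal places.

y_2-propanol = 0.445

Let β = V/F and solve Σ zᵢ(Kᵢ−1)/(1+β(Kᵢ−1)) = 0.
Feasibility: ΣzᵢKᵢ = 2.000, Σzᵢ/Kᵢ = 1.221 — both > 1, two phases present.
Newton iteration, β⁰ = 0.3:
  β = 0.300: g = 0.4964, g' = -1.080 → β = 0.760
  β = 0.760: g = 0.0884, g' = -0.942 → β = 0.853
  β = 0.853: g = -0.0082, g' = -1.140 → β = 0.846
Converged at β = 0.846.
Compositions from xᵢ = zᵢ/(1+β(Kᵢ−1)), yᵢ = Kᵢxᵢ:
  2-propanol: x = 0.126, y = 0.445
  1-propanol: x = 0.050, y = 0.096
  toluene: x = 0.243, y = 0.304
  n-decane: x = 0.581, y = 0.154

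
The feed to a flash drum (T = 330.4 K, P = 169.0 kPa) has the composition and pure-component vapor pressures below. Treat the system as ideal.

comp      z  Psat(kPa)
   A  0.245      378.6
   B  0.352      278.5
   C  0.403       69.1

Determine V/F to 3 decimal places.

V/F = 0.542

Raoult's law: Kᵢ = Pᵢˢᵃᵗ/P = Pᵢˢᵃᵗ/169.0.
  K_A = 378.6/169.0 = 2.24024, K_B = 278.5/169.0 = 1.64793, K_C = 69.1/169.0 = 0.40888
Material balance + equilibrium reduce to Σ zᵢ(Kᵢ−1)/(1+V/F(Kᵢ−1)) = 0.
Check two-phase: ΣzᵢKᵢ = 1.294 > 1 and Σzᵢ/Kᵢ = 1.309 > 1, so g(0) = 0.294 > 0 and g(1) = -0.309 < 0.
Newton–Raphson from V/F = 0.34:
  V/F = 0.340: g = 0.1025, g' = -0.506 → V/F = 0.542
Converged at V/F = 0.542.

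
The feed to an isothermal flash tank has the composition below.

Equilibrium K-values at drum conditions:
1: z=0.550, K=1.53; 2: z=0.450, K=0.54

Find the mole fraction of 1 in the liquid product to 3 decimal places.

Rachford–Rice: g(V/F) = Σ zᵢ(Kᵢ−1)/(1+V/F(Kᵢ−1)) = 0.
Check two-phase: ΣzᵢKᵢ = 1.085 > 1 and Σzᵢ/Kᵢ = 1.193 > 1, so g(0) = 0.085 > 0 and g(1) = -0.193 < 0.
Binary case is linear: z₁(K₁−1)(1+V/F(K₂−1)) + z₂(K₂−1)(1+V/F(K₁−1)) = 0
⇒ V/F = [z₁(K₁−1)+z₂(K₂−1)] / [−(K₁−1)(K₂−1)] = 0.0845/0.2438 = 0.347
Compositions from xᵢ = zᵢ/(1+V/F(Kᵢ−1)), yᵢ = Kᵢxᵢ:
  1: x = 0.465, y = 0.711
  2: x = 0.535, y = 0.289

x_1 = 0.465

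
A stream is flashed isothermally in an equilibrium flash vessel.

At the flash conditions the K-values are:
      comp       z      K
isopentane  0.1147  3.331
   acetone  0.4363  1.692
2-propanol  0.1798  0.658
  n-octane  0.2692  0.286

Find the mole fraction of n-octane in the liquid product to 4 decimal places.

Newton–Raphson from ψ = 0.5:
  ψ = 0.5000: g = -0.02533, g' = -0.6108 → ψ = 0.4585
  ψ = 0.4585: g = -0.00027, g' = -0.5989 → ψ = 0.4581
Converged at ψ = 0.4581.
Compositions from xᵢ = zᵢ/(1+ψ(Kᵢ−1)), yᵢ = Kᵢxᵢ:
  isopentane: x = 0.0555, y = 0.1848
  acetone: x = 0.3313, y = 0.5605
  2-propanol: x = 0.2132, y = 0.1403
  n-octane: x = 0.4000, y = 0.1144

x_n-octane = 0.4000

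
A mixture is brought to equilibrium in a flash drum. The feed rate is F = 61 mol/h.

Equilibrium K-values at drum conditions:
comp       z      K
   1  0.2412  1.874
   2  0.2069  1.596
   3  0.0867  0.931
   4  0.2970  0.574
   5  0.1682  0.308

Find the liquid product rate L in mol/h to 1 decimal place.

L = 47.1 mol/h

Material balance + equilibrium reduce to Σ zᵢ(Kᵢ−1)/(1+ψ(Kᵢ−1)) = 0.
g(0) = ΣzᵢKᵢ − 1 = 0.0852 and g(1) = 1 − Σzᵢ/Kᵢ = -0.4150, so a root lies in (0, 1).
Newton iteration, ψ⁰ = 0.5:
  ψ = 0.5000: g = -0.10323, g' = -0.4086 → ψ = 0.2474
  ψ = 0.2474: g = -0.00714, g' = -0.3654 → ψ = 0.2278
Converged at ψ = 0.2278.
Then V = ψ·F = 0.2278·61 = 13.9 mol/h and L = F − V = 47.1 mol/h.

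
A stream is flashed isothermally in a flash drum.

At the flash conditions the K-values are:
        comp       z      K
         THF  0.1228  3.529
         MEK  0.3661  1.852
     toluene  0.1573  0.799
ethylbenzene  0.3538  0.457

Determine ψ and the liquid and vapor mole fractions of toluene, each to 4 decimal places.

ψ = 0.6185, x_toluene = 0.1796, y_toluene = 0.1435

Material balance + equilibrium reduce to Σ zᵢ(Kᵢ−1)/(1+ψ(Kᵢ−1)) = 0.
g(0) = ΣzᵢKᵢ − 1 = 0.3987 and g(1) = 1 − Σzᵢ/Kᵢ = -0.2035, so a root lies in (0, 1).
Iterate (Newton) starting at ψ = 0.5:
  ψ = 0.5000: g = 0.05702, g' = -0.4883 → ψ = 0.6168
  ψ = 0.6168: g = 0.00085, g' = -0.4782 → ψ = 0.6185
Converged at ψ = 0.6185.
Compositions from xᵢ = zᵢ/(1+ψ(Kᵢ−1)), yᵢ = Kᵢxᵢ:
  THF: x = 0.0479, y = 0.1690
  MEK: x = 0.2398, y = 0.4440
  toluene: x = 0.1796, y = 0.1435
  ethylbenzene: x = 0.5327, y = 0.2435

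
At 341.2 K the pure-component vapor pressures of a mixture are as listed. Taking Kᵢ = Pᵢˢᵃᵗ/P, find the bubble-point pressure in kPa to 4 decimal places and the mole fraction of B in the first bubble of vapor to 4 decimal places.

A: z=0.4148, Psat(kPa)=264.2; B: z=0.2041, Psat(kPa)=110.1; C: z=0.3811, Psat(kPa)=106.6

Pbub = 172.6868 kPa, y_B = 0.1301

At the bubble point ψ → 0, so ΣzᵢKᵢ = 1 with Kᵢ = Pᵢˢᵃᵗ/P ⇒ P = ΣzᵢPᵢˢᵃᵗ.
P = 0.4148·264.2 + 0.2041·110.1 + 0.3811·106.6 = 172.6868 kPa
yᵢ = zᵢPᵢˢᵃᵗ/P ⇒ y_B = 0.2041·110.1/172.6868 = 0.1301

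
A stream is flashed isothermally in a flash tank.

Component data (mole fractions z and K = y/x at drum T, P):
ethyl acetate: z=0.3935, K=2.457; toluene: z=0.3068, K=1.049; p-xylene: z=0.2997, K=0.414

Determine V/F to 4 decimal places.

V/F = 0.7012

Iterate (Newton) starting at V/F = 0.5:
  V/F = 0.5000: g = 0.09796, g' = -0.4862 → V/F = 0.7015
  V/F = 0.7015: g = -0.00014, g' = -0.5017 → V/F = 0.7012
Converged at V/F = 0.7012.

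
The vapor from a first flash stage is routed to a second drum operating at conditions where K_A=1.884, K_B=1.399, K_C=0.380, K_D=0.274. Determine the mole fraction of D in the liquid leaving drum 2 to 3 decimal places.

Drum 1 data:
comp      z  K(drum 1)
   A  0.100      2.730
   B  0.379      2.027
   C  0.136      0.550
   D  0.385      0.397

Drum 1:
Material balance + equilibrium reduce to Σ zᵢ(Kᵢ−1)/(1+ψ₁(Kᵢ−1)) = 0.
Feasibility: ΣzᵢKᵢ = 1.269, Σzᵢ/Kᵢ = 1.441 — both > 1, two phases present.
Newton iteration, ψ₁⁰ = 0.7:
  ψ₁ = 0.700: g = -0.1864, g' = -0.674 → ψ₁ = 0.424
  ψ₁ = 0.424: g = -0.0164, g' = -0.588 → ψ₁ = 0.396
Converged at ψ₁ = 0.396.
Drum-1 compositions:
  A: x = 0.059, y = 0.162
  B: x = 0.269, y = 0.546
  C: x = 0.165, y = 0.091
  D: x = 0.506, y = 0.201
Drum-2 feed = drum-1 vapor: z₂ = (0.1620, 0.5462, 0.0910, 0.2008).
Drum 2:
Rachford–Rice: g(ψ₂) = Σ zᵢ(Kᵢ−1)/(1+ψ₂(Kᵢ−1)) = 0.
Feasibility: ΣzᵢKᵢ = 1.159, Σzᵢ/Kᵢ = 1.449 — both > 1, two phases present.
Iterate (Newton) starting at ψ₂ = 0.61:
  ψ₂ = 0.610: g = -0.0840, g' = -0.541 → ψ₂ = 0.455
  ψ₂ = 0.455: g = -0.0095, g' = -0.430 → ψ₂ = 0.433
  ψ₂ = 0.433: g = -0.0001, g' = -0.420 → ψ₂ = 0.432
Converged at ψ₂ = 0.432.
  A: x = 0.117, y = 0.221
  B: x = 0.466, y = 0.652
  C: x = 0.124, y = 0.047
  D: x = 0.293, y = 0.080

x_D (drum 2) = 0.293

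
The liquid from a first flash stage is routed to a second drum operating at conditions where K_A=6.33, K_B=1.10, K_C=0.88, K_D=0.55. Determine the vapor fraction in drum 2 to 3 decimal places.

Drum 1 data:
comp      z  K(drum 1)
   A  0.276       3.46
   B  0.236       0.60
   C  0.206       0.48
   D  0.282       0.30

Drum 1:
Newton iteration, ψ₁⁰ = 0.5:
  ψ₁ = 0.500: g = -0.2620, g' = -0.824 → ψ₁ = 0.182
  ψ₁ = 0.182: g = 0.0227, g' = -1.090 → ψ₁ = 0.203
Converged at ψ₁ = 0.203.
Drum-1 compositions:
  A: x = 0.184, y = 0.637
  B: x = 0.257, y = 0.154
  C: x = 0.230, y = 0.111
  D: x = 0.329, y = 0.099
Drum-2 feed = drum-1 liquid: z₂ = (0.1840, 0.2569, 0.2303, 0.3288).
Drum 2:
Iterate (Newton) starting at ψ₂ = 0.43:
  ψ₂ = 0.430: g = 0.1100, g' = -0.591 → ψ₂ = 0.616
  ψ₂ = 0.616: g = 0.0186, g' = -0.418 → ψ₂ = 0.661
  ψ₂ = 0.661: g = 0.0005, g' = -0.397 → ψ₂ = 0.662
Converged at ψ₂ = 0.662.
  A: x = 0.041, y = 0.257
  B: x = 0.241, y = 0.265
  C: x = 0.250, y = 0.220
  D: x = 0.468, y = 0.258

V/F (drum 2) = 0.662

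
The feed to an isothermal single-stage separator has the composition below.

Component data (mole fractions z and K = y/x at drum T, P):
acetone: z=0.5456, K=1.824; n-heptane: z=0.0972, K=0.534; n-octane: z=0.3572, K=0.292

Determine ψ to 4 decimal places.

ψ = 0.2760

Iterate (Newton) starting at ψ = 0.4:
  ψ = 0.4000: g = -0.07036, g' = -0.5899 → ψ = 0.2807
  ψ = 0.2807: g = -0.00263, g' = -0.5512 → ψ = 0.2760
Converged at ψ = 0.2760.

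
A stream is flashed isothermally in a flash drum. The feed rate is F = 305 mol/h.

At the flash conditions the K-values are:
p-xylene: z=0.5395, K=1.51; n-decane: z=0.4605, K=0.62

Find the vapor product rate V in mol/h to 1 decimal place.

Newton–Raphson from β = 0.65:
  β = 0.6500: g = -0.02575, g' = -0.1964 → β = 0.5189
  β = 0.5189: g = -0.00041, g' = -0.1909 → β = 0.5168
Converged at β = 0.5168.
Then V = β·F = 0.5168·305 = 157.6 mol/h and L = F − V = 147.4 mol/h.

V = 157.6 mol/h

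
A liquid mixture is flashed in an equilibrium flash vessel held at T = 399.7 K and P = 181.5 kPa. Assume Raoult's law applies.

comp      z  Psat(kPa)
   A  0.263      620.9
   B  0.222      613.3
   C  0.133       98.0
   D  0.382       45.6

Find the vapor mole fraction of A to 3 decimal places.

Raoult's law: Kᵢ = Pᵢˢᵃᵗ/P = Pᵢˢᵃᵗ/181.5.
  K_A = 620.9/181.5 = 3.42094, K_B = 613.3/181.5 = 3.37906, K_C = 98.0/181.5 = 0.53994, K_D = 45.6/181.5 = 0.25124
Material balance + equilibrium reduce to Σ zᵢ(Kᵢ−1)/(1+ψ(Kᵢ−1)) = 0.
Feasibility: ΣzᵢKᵢ = 1.818, Σzᵢ/Kᵢ = 1.909 — both > 1, two phases present.
Iterate (Newton) starting at ψ = 0.55:
  ψ = 0.550: g = -0.0663, g' = -1.189 → ψ = 0.494
Converged at ψ = 0.494.
Compositions from xᵢ = zᵢ/(1+ψ(Kᵢ−1)), yᵢ = Kᵢxᵢ:
  A: x = 0.120, y = 0.410
  B: x = 0.102, y = 0.345
  C: x = 0.172, y = 0.093
  D: x = 0.606, y = 0.152

y_A = 0.410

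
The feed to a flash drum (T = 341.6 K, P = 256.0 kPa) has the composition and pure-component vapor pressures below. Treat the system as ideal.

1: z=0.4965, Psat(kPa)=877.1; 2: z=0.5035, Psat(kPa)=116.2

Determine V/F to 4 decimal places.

V/F = 0.7017

Raoult's law: Kᵢ = Pᵢˢᵃᵗ/P = Pᵢˢᵃᵗ/256.0.
  K_1 = 877.1/256.0 = 3.426172, K_2 = 116.2/256.0 = 0.453906
Rachford–Rice: g(V/F) = Σ zᵢ(Kᵢ−1)/(1+V/F(Kᵢ−1)) = 0.
Feasibility: ΣzᵢKᵢ = 1.9296, Σzᵢ/Kᵢ = 1.2542 — both > 1, two phases present.
Binary case is linear: z₁(K₁−1)(1+V/F(K₂−1)) + z₂(K₂−1)(1+V/F(K₁−1)) = 0
⇒ V/F = [z₁(K₁−1)+z₂(K₂−1)] / [−(K₁−1)(K₂−1)] = 0.92964/1.32492 = 0.7017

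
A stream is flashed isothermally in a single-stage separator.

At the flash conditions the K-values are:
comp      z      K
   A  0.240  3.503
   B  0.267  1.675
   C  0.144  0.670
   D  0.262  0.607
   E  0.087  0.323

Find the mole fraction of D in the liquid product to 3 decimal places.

x_D = 0.371

Material balance + equilibrium reduce to Σ zᵢ(Kᵢ−1)/(1+V/F(Kᵢ−1)) = 0.
Feasibility: ΣzᵢKᵢ = 1.572, Σzᵢ/Kᵢ = 1.144 — both > 1, two phases present.
Newton iteration, V/F⁰ = 0.37:
  V/F = 0.370: g = 0.2029, g' = -0.630 → V/F = 0.692
  V/F = 0.692: g = 0.0288, g' = -0.502 → V/F = 0.750
  V/F = 0.750: g = -0.0002, g' = -0.509 → V/F = 0.749
Converged at V/F = 0.749.
Compositions from xᵢ = zᵢ/(1+V/F(Kᵢ−1)), yᵢ = Kᵢxᵢ:
  A: x = 0.083, y = 0.292
  B: x = 0.177, y = 0.297
  C: x = 0.191, y = 0.128
  D: x = 0.371, y = 0.225
  E: x = 0.177, y = 0.057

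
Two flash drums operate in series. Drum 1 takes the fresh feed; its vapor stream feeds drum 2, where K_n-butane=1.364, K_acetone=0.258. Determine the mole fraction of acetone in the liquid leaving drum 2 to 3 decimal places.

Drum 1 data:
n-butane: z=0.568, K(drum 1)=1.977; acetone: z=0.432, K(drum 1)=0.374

Drum 1:
Binary case is linear: z₁(K₁−1)(1+ψ₁(K₂−1)) + z₂(K₂−1)(1+ψ₁(K₁−1)) = 0
⇒ ψ₁ = [z₁(K₁−1)+z₂(K₂−1)] / [−(K₁−1)(K₂−1)] = 0.2845/0.6116 = 0.465
Drum-1 compositions:
  n-butane: x = 0.391, y = 0.772
  acetone: x = 0.609, y = 0.228
Drum-2 feed = drum-1 vapor: z₂ = (0.7721, 0.2279).
Drum 2:
Material balance + equilibrium reduce to Σ zᵢ(Kᵢ−1)/(1+ψ₂(Kᵢ−1)) = 0.
g(0) = ΣzᵢKᵢ − 1 = 0.112 and g(1) = 1 − Σzᵢ/Kᵢ = -0.450, so a root lies in (0, 1).
Newton iteration, ψ₂⁰ = 0.39:
  ψ₂ = 0.390: g = 0.0081, g' = -0.327 → ψ₂ = 0.415
  ψ₂ = 0.415: g = -0.0001, g' = -0.339 → ψ₂ = 0.414
Converged at ψ₂ = 0.414.
  n-butane: x = 0.671, y = 0.915
  acetone: x = 0.329, y = 0.085

x_acetone (drum 2) = 0.329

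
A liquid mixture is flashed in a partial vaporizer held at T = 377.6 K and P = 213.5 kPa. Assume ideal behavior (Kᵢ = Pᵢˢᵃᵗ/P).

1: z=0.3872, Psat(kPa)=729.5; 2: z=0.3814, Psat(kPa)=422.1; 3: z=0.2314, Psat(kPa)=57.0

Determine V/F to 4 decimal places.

Raoult's law: Kᵢ = Pᵢˢᵃᵗ/P = Pᵢˢᵃᵗ/213.5.
  K_1 = 729.5/213.5 = 3.416862, K_2 = 422.1/213.5 = 1.977049, K_3 = 57.0/213.5 = 0.266979
Rachford–Rice: g(V/F) = Σ zᵢ(Kᵢ−1)/(1+V/F(Kᵢ−1)) = 0.
Feasibility: ΣzᵢKᵢ = 2.1388, Σzᵢ/Kᵢ = 1.1730 — both > 1, two phases present.
Newton–Raphson from V/F = 0.45:
  V/F = 0.4500: g = 0.45400, g' = -0.9715 → V/F = 0.9173
  V/F = 0.9173: g = -0.03038, g' = -1.4784 → V/F = 0.8968
  V/F = 0.8968: g = -0.00095, g' = -1.3879 → V/F = 0.8961
Converged at V/F = 0.8961.

V/F = 0.8961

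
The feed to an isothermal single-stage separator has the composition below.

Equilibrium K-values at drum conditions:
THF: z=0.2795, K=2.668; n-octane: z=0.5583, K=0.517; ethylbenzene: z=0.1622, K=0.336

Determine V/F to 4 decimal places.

Iterate (Newton) starting at V/F = 0.47:
  V/F = 0.4700: g = -0.24408, g' = -0.6134 → V/F = 0.0721
  V/F = 0.0721: g = 0.02364, g' = -0.8383 → V/F = 0.1003
  V/F = 0.1003: g = 0.00060, g' = -0.7966 → V/F = 0.1011
Converged at V/F = 0.1011.

V/F = 0.1011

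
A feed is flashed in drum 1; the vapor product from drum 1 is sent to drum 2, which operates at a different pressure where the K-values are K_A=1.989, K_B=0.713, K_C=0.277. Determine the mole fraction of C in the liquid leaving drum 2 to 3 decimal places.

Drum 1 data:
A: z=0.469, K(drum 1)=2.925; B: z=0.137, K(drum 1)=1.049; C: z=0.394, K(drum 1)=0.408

x_C (drum 2) = 0.454

Drum 1:
Let ψ₁ = V/F and solve Σ zᵢ(Kᵢ−1)/(1+ψ₁(Kᵢ−1)) = 0.
Feasibility: ΣzᵢKᵢ = 1.676, Σzᵢ/Kᵢ = 1.257 — both > 1, two phases present.
Iterate (Newton) starting at ψ₁ = 0.69:
  ψ₁ = 0.690: g = -0.0001, g' = -0.716 → ψ₁ = 0.690
Converged at ψ₁ = 0.690.
Drum-1 compositions:
  A: x = 0.201, y = 0.589
  B: x = 0.133, y = 0.139
  C: x = 0.666, y = 0.272
Drum-2 feed = drum-1 vapor: z₂ = (0.5892, 0.1390, 0.2717).
Drum 2:
Material balance + equilibrium reduce to Σ zᵢ(Kᵢ−1)/(1+ψ₂(Kᵢ−1)) = 0.
g(0) = ΣzᵢKᵢ − 1 = 0.346 and g(1) = 1 − Σzᵢ/Kᵢ = -0.472, so a root lies in (0, 1).
Iterate (Newton) starting at ψ₂ = 0.44:
  ψ₂ = 0.440: g = 0.0723, g' = -0.600 → ψ₂ = 0.560
  ψ₂ = 0.560: g = -0.0029, g' = -0.656 → ψ₂ = 0.556
Converged at ψ₂ = 0.556.
  A: x = 0.380, y = 0.756
  B: x = 0.165, y = 0.118
  C: x = 0.454, y = 0.126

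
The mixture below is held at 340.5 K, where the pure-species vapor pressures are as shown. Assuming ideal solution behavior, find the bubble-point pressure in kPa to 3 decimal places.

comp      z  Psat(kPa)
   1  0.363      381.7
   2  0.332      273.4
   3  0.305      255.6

Pbub = 307.284 kPa

At the bubble point ψ → 0, so ΣzᵢKᵢ = 1 with Kᵢ = Pᵢˢᵃᵗ/P ⇒ P = ΣzᵢPᵢˢᵃᵗ.
P = 0.363·381.7 + 0.332·273.4 + 0.305·255.6 = 307.284 kPa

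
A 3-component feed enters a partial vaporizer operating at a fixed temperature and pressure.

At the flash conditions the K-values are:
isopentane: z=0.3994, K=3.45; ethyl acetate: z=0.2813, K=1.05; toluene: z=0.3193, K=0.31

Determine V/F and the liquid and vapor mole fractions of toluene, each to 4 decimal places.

V/F = 0.6401, x_toluene = 0.5719, y_toluene = 0.1773

Iterate (Newton) starting at V/F = 0.7:
  V/F = 0.7000: g = -0.05214, g' = -0.8946 → V/F = 0.6417
  V/F = 0.6417: g = -0.00134, g' = -0.8526 → V/F = 0.6401
Converged at V/F = 0.6401.
Compositions from xᵢ = zᵢ/(1+V/F(Kᵢ−1)), yᵢ = Kᵢxᵢ:
  isopentane: x = 0.1555, y = 0.5365
  ethyl acetate: x = 0.2726, y = 0.2862
  toluene: x = 0.5719, y = 0.1773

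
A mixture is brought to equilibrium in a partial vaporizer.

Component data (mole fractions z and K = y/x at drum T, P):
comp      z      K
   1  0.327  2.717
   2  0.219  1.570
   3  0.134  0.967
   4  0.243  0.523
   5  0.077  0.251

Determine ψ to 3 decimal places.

ψ = 0.778

Newton–Raphson from ψ = 0.5:
  ψ = 0.500: g = 0.1503, g' = -0.528 → ψ = 0.785
  ψ = 0.785: g = -0.0042, g' = -0.604 → ψ = 0.778
Converged at ψ = 0.778.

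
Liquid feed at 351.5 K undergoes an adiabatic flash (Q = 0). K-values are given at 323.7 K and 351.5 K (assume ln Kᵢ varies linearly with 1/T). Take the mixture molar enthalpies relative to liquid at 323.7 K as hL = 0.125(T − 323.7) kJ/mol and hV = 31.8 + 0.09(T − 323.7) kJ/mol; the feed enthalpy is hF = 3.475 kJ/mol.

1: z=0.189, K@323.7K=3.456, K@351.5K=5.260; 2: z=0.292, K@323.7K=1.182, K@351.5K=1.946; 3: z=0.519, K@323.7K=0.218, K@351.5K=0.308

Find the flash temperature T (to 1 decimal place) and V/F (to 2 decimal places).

Adiabatic flash: solve Rachford–Rice at each trial T, then check hF = ψ·hV(T) + (1−ψ)·hL(T).
  T = 323.7 K: K = (3.456, 1.182, 0.218), RR gives ψ = 0.086, H_out = 2.747 kJ/mol
  T = 351.5 K: K = (5.260, 1.946, 0.308), RR gives ψ = 0.401, H_out = 15.850 kJ/mol
  T = 337.6 K: K = (4.301, 1.532, 0.261), RR gives ψ = 0.258, H_out = 9.807 kJ/mol
  T = 330.6 K: K = (3.861, 1.348, 0.239), RR gives ψ = 0.175, H_out = 6.397 kJ/mol
  T = 327.1 K: K = (3.652, 1.262, 0.228), RR gives ψ = 0.131, H_out = 4.584 kJ/mol
  T = 325.4 K: K = (3.553, 1.222, 0.223), RR gives ψ = 0.109, H_out = 3.676 kJ/mol
Linear interpolation between T = 323.7 (H_out = 2.747) and T = 325.4 (H_out = 3.676) on hF = 3.475 gives T ≈ 325.0 K, at which ψ = 0.10.

T = 325.0 K, V/F = 0.10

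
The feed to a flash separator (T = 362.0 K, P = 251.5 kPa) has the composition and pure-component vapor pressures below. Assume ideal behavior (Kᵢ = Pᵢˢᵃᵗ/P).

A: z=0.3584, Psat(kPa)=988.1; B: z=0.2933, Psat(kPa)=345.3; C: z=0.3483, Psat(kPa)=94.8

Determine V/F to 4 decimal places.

Raoult's law: Kᵢ = Pᵢˢᵃᵗ/P = Pᵢˢᵃᵗ/251.5.
  K_A = 988.1/251.5 = 3.928827, K_B = 345.3/251.5 = 1.372962, K_C = 94.8/251.5 = 0.376938
Material balance + equilibrium reduce to Σ zᵢ(Kᵢ−1)/(1+V/F(Kᵢ−1)) = 0.
g(0) = ΣzᵢKᵢ − 1 = 0.9421 and g(1) = 1 − Σzᵢ/Kᵢ = -0.2289, so a root lies in (0, 1).
Newton–Raphson from V/F = 0.5:
  V/F = 0.5000: g = 0.20293, g' = -0.8205 → V/F = 0.7473
  V/F = 0.7473: g = 0.00861, g' = -0.8008 → V/F = 0.7581
  V/F = 0.7581: g = -0.00003, g' = -0.8069 → V/F = 0.7580
Converged at V/F = 0.7580.

V/F = 0.7580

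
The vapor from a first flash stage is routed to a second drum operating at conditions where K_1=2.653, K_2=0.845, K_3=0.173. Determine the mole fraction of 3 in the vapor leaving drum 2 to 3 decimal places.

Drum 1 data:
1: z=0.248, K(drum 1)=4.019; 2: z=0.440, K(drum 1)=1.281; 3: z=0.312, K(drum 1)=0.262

y_3 (drum 2) = 0.047

Drum 1:
Newton–Raphson from ψ₁ = 0.5:
  ψ₁ = 0.500: g = 0.0419, g' = -0.812 → ψ₁ = 0.552
  ψ₁ = 0.552: g = -0.0003, g' = -0.828 → ψ₁ = 0.551
Converged at ψ₁ = 0.551.
Drum-1 compositions:
  1: x = 0.093, y = 0.374
  2: x = 0.381, y = 0.488
  3: x = 0.526, y = 0.138
Drum-2 feed = drum-1 vapor: z₂ = (0.3742, 0.4881, 0.1378).
Drum 2:
Iterate (Newton) starting at ψ₂ = 0.5:
  ψ₂ = 0.500: g = 0.0623, g' = -0.594 → ψ₂ = 0.605
  ψ₂ = 0.605: g = -0.0022, g' = -0.647 → ψ₂ = 0.601
Converged at ψ₂ = 0.601.
  1: x = 0.188, y = 0.498
  2: x = 0.538, y = 0.455
  3: x = 0.274, y = 0.047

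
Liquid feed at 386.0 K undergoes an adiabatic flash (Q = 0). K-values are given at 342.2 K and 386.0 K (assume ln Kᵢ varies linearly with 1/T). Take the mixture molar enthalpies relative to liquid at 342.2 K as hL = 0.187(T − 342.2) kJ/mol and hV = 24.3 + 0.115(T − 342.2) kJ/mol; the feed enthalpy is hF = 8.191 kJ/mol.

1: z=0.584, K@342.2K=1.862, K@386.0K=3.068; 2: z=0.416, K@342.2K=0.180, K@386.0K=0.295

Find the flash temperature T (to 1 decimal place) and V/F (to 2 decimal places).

T = 347.4 K, V/F = 0.30

Adiabatic flash: solve Rachford–Rice at each trial T, then check hF = ψ·hV(T) + (1−ψ)·hL(T).
  T = 342.2 K: K = (1.862, 0.180), RR gives ψ = 0.230, H_out = 5.579 kJ/mol
  T = 386.0 K: K = (3.068, 0.295), RR gives ψ = 0.627, H_out = 21.454 kJ/mol
  T = 364.1 K: K = (2.426, 0.234), RR gives ψ = 0.471, H_out = 14.789 kJ/mol
  T = 353.1 K: K = (2.133, 0.206), RR gives ψ = 0.368, H_out = 10.697 kJ/mol
  T = 347.6 K: K = (1.994, 0.193), RR gives ψ = 0.305, H_out = 8.295 kJ/mol
  T = 344.9 K: K = (1.927, 0.186), RR gives ψ = 0.269, H_out = 6.990 kJ/mol
  T = 346.2 K: K = (1.959, 0.189), RR gives ψ = 0.287, H_out = 7.630 kJ/mol
Linear interpolation between T = 346.2 (H_out = 7.630) and T = 347.6 (H_out = 8.295) on hF = 8.191 gives T ≈ 347.4 K, at which ψ = 0.30.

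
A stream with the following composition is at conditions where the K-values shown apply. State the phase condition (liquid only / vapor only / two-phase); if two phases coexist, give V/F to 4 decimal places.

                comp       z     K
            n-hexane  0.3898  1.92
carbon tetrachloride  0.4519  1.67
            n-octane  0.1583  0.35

vapor only

ΣzᵢKᵢ = 1.5585; Σzᵢ/Kᵢ = 0.9259.
Since Σzᵢ/Kᵢ < 1 the mixture is above its dew point — single vapor phase.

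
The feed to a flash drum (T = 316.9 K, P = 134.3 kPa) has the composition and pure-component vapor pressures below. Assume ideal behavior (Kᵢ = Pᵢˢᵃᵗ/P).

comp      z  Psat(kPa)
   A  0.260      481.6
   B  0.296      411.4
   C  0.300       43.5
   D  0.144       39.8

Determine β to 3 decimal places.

β = 0.618

Raoult's law: Kᵢ = Pᵢˢᵃᵗ/P = Pᵢˢᵃᵗ/134.3.
  K_A = 481.6/134.3 = 3.58600, K_B = 411.4/134.3 = 3.06329, K_C = 43.5/134.3 = 0.32390, K_D = 39.8/134.3 = 0.29635
Material balance + equilibrium reduce to Σ zᵢ(Kᵢ−1)/(1+β(Kᵢ−1)) = 0.
Feasibility: ΣzᵢKᵢ = 1.979, Σzᵢ/Kᵢ = 1.581 — both > 1, two phases present.
Newton–Raphson from β = 0.5:
  β = 0.500: g = 0.1311, g' = -1.119 → β = 0.617
  β = 0.617: g = 0.0004, g' = -1.128 → β = 0.618
Converged at β = 0.618.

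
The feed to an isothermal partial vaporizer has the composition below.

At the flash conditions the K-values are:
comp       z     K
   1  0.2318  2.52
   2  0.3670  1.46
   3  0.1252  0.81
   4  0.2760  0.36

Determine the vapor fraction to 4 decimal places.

Material balance + equilibrium reduce to Σ zᵢ(Kᵢ−1)/(1+ψ(Kᵢ−1)) = 0.
g(0) = ΣzᵢKᵢ − 1 = 0.3207 and g(1) = 1 − Σzᵢ/Kᵢ = -0.2646, so a root lies in (0, 1).
Newton iteration, ψ⁰ = 0.5:
  ψ = 0.5000: g = 0.05139, g' = -0.4742 → ψ = 0.6084
  ψ = 0.6084: g = -0.00120, g' = -0.5009 → ψ = 0.6060
Converged at ψ = 0.6060.

ψ = 0.6060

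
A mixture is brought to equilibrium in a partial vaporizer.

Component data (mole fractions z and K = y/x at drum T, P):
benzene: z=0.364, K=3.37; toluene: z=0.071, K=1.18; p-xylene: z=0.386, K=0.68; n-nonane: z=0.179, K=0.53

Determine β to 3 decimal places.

β = 0.820

Rachford–Rice: g(β) = Σ zᵢ(Kᵢ−1)/(1+β(Kᵢ−1)) = 0.
Feasibility: ΣzᵢKᵢ = 1.668, Σzᵢ/Kᵢ = 1.074 — both > 1, two phases present.
Iterate (Newton) starting at β = 0.65:
  β = 0.650: g = 0.0739, g' = -0.464 → β = 0.809
  β = 0.809: g = 0.0043, g' = -0.417 → β = 0.820
Converged at β = 0.820.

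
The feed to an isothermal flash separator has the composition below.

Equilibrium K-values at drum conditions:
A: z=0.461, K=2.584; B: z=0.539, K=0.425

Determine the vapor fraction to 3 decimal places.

Material balance + equilibrium reduce to Σ zᵢ(Kᵢ−1)/(1+ψ(Kᵢ−1)) = 0.
Feasibility: ΣzᵢKᵢ = 1.420, Σzᵢ/Kᵢ = 1.447 — both > 1, two phases present.
Binary case is linear: z₁(K₁−1)(1+ψ(K₂−1)) + z₂(K₂−1)(1+ψ(K₁−1)) = 0
⇒ ψ = [z₁(K₁−1)+z₂(K₂−1)] / [−(K₁−1)(K₂−1)] = 0.4203/0.9108 = 0.461

ψ = 0.461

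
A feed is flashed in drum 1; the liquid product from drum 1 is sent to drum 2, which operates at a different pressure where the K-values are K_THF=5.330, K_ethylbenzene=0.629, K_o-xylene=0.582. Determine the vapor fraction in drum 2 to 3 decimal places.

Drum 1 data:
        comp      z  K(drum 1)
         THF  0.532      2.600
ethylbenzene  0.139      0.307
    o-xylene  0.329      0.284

V/F (drum 2) = 0.599

Drum 1:
Iterate (Newton) starting at ψ₁ = 0.57:
  ψ₁ = 0.570: g = -0.1120, g' = -1.036 → ψ₁ = 0.462
  ψ₁ = 0.462: g = -0.0042, g' = -0.971 → ψ₁ = 0.458
Converged at ψ₁ = 0.458.
Drum-1 compositions:
  THF: x = 0.307, y = 0.799
  ethylbenzene: x = 0.204, y = 0.062
  o-xylene: x = 0.489, y = 0.139
Drum-2 feed = drum-1 liquid: z₂ = (0.3071, 0.2035, 0.4893).
Drum 2:
Newton iteration, ψ₂⁰ = 0.5:
  ψ₂ = 0.500: g = 0.0689, g' = -0.754 → ψ₂ = 0.591
  ψ₂ = 0.591: g = 0.0050, g' = -0.651 → ψ₂ = 0.599
Converged at ψ₂ = 0.599.
  THF: x = 0.085, y = 0.455
  ethylbenzene: x = 0.262, y = 0.165
  o-xylene: x = 0.653, y = 0.380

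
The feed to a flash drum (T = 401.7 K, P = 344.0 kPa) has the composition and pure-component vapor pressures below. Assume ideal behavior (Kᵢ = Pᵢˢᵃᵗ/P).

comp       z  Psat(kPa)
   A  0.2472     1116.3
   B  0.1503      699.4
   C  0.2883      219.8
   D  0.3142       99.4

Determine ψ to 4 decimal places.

Raoult's law: Kᵢ = Pᵢˢᵃᵗ/P = Pᵢˢᵃᵗ/344.0.
  K_A = 1116.3/344.0 = 3.245058, K_B = 699.4/344.0 = 2.033140, K_C = 219.8/344.0 = 0.638953, K_D = 99.4/344.0 = 0.288953
Material balance + equilibrium reduce to Σ zᵢ(Kᵢ−1)/(1+ψ(Kᵢ−1)) = 0.
g(0) = ΣzᵢKᵢ − 1 = 0.3828 and g(1) = 1 − Σzᵢ/Kᵢ = -0.6887, so a root lies in (0, 1).
Newton iteration, ψ⁰ = 0.5:
  ψ = 0.5000: g = -0.10981, g' = -0.7847 → ψ = 0.3601
  ψ = 0.3601: g = 0.00014, g' = -0.8029 → ψ = 0.3602
Converged at ψ = 0.3602.

ψ = 0.3602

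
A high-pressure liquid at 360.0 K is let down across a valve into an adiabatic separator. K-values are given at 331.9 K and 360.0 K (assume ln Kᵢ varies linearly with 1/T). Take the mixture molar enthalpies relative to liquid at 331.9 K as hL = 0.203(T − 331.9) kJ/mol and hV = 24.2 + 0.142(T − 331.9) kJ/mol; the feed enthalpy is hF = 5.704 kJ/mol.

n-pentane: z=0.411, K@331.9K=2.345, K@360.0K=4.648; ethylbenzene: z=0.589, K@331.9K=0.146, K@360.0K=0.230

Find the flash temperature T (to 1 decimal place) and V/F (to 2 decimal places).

T = 339.5 K, V/F = 0.18

Adiabatic flash: solve Rachford–Rice at each trial T, then check hF = ψ·hV(T) + (1−ψ)·hL(T).
  T = 331.9 K: K = (2.345, 0.146), RR gives ψ = 0.043, H_out = 1.049 kJ/mol
  T = 360.0 K: K = (4.648, 0.230), RR gives ψ = 0.372, H_out = 14.076 kJ/mol
  T = 345.9 K: K = (3.344, 0.185), RR gives ψ = 0.253, H_out = 8.745 kJ/mol
  T = 338.9 K: K = (2.810, 0.165), RR gives ψ = 0.167, H_out = 5.383 kJ/mol
  T = 342.4 K: K = (3.068, 0.175), RR gives ψ = 0.213, H_out = 7.152 kJ/mol
  T = 340.6 K: K = (2.933, 0.169), RR gives ψ = 0.190, H_out = 6.268 kJ/mol
Linear interpolation between T = 338.9 (H_out = 5.383) and T = 340.6 (H_out = 6.268) on hF = 5.704 gives T ≈ 339.5 K, at which ψ = 0.18.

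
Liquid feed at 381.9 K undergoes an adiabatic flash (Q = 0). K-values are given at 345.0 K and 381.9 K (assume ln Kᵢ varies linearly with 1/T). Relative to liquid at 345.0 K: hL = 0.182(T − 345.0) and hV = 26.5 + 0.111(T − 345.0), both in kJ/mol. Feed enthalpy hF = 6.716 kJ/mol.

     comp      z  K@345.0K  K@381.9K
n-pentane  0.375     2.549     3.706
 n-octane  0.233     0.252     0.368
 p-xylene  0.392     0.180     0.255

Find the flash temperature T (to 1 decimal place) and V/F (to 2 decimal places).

T = 358.1 K, V/F = 0.17

Adiabatic flash: solve Rachford–Rice at each trial T, then check hF = ψ·hV(T) + (1−ψ)·hL(T).
  T = 345.0 K: K = (2.549, 0.252, 0.180), RR gives ψ = 0.069, H_out = 1.835 kJ/mol
  T = 381.9 K: K = (3.706, 0.368, 0.255), RR gives ψ = 0.302, H_out = 13.920 kJ/mol
  T = 363.4 K: K = (3.101, 0.307, 0.216), RR gives ψ = 0.202, H_out = 8.446 kJ/mol
  T = 354.2 K: K = (2.819, 0.279, 0.198), RR gives ψ = 0.142, H_out = 5.343 kJ/mol
  T = 358.8 K: K = (2.958, 0.293, 0.207), RR gives ψ = 0.173, H_out = 6.936 kJ/mol
  T = 356.5 K: K = (2.888, 0.286, 0.202), RR gives ψ = 0.158, H_out = 6.151 kJ/mol
  T = 357.6 K: K = (2.922, 0.289, 0.204), RR gives ψ = 0.165, H_out = 6.529 kJ/mol
  T = 358.2 K: K = (2.940, 0.291, 0.206), RR gives ψ = 0.169, H_out = 6.733 kJ/mol
Linear interpolation between T = 357.6 (H_out = 6.529) and T = 358.2 (H_out = 6.733) on hF = 6.716 gives T ≈ 358.1 K, at which ψ = 0.17.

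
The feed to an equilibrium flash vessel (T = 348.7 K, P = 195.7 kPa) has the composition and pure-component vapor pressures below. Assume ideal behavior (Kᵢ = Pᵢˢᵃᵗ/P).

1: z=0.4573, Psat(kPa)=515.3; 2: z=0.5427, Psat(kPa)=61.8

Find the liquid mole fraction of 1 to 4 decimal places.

Raoult's law: Kᵢ = Pᵢˢᵃᵗ/P = Pᵢˢᵃᵗ/195.7.
  K_1 = 515.3/195.7 = 2.633112, K_2 = 61.8/195.7 = 0.315789
Rachford–Rice: g(ψ) = Σ zᵢ(Kᵢ−1)/(1+ψ(Kᵢ−1)) = 0.
Feasibility: ΣzᵢKᵢ = 1.3755, Σzᵢ/Kᵢ = 1.8922 — both > 1, two phases present.
Binary case is linear: z₁(K₁−1)(1+ψ(K₂−1)) + z₂(K₂−1)(1+ψ(K₁−1)) = 0
⇒ ψ = [z₁(K₁−1)+z₂(K₂−1)] / [−(K₁−1)(K₂−1)] = 0.37550/1.11739 = 0.3361
Compositions from xᵢ = zᵢ/(1+ψ(Kᵢ−1)), yᵢ = Kᵢxᵢ:
  1: x = 0.2953, y = 0.7775
  2: x = 0.7047, y = 0.2225

x_1 = 0.2953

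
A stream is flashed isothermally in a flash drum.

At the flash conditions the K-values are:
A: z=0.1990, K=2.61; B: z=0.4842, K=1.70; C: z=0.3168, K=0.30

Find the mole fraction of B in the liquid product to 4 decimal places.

Iterate (Newton) starting at ψ = 0.5:
  ψ = 0.5000: g = 0.08740, g' = -0.6559 → ψ = 0.6332
  ψ = 0.6332: g = -0.00484, g' = -0.7412 → ψ = 0.6267
Converged at ψ = 0.6267.
Compositions from xᵢ = zᵢ/(1+ψ(Kᵢ−1)), yᵢ = Kᵢxᵢ:
  A: x = 0.0991, y = 0.2585
  B: x = 0.3366, y = 0.5721
  C: x = 0.5644, y = 0.1693

x_B = 0.3366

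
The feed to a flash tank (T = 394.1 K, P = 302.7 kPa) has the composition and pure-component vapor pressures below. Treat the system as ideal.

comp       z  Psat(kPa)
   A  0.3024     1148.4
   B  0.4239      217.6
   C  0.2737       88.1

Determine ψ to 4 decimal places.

ψ = 0.3927

Raoult's law: Kᵢ = Pᵢˢᵃᵗ/P = Pᵢˢᵃᵗ/302.7.
  K_A = 1148.4/302.7 = 3.793855, K_B = 217.6/302.7 = 0.718864, K_C = 88.1/302.7 = 0.291047
Material balance + equilibrium reduce to Σ zᵢ(Kᵢ−1)/(1+ψ(Kᵢ−1)) = 0.
Feasibility: ΣzᵢKᵢ = 1.5316, Σzᵢ/Kᵢ = 1.6098 — both > 1, two phases present.
Newton iteration, ψ⁰ = 0.5:
  ψ = 0.5000: g = -0.08678, g' = -0.7863 → ψ = 0.3896
  ψ = 0.3896: g = 0.00258, g' = -0.8460 → ψ = 0.3927
Converged at ψ = 0.3927.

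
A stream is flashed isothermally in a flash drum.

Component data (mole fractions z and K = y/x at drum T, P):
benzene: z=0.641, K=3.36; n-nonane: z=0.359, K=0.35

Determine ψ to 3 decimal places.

ψ = 0.834

Let ψ = V/F and solve Σ zᵢ(Kᵢ−1)/(1+ψ(Kᵢ−1)) = 0.
Feasibility: ΣzᵢKᵢ = 2.279, Σzᵢ/Kᵢ = 1.216 — both > 1, two phases present.
Newton iteration, ψ⁰ = 0.34:
  ψ = 0.340: g = 0.5398, g' = -1.349 → ψ = 0.740
  ψ = 0.740: g = 0.1011, g' = -1.037 → ψ = 0.838
  ψ = 0.838: g = -0.0041, g' = -1.134 → ψ = 0.834
Converged at ψ = 0.834.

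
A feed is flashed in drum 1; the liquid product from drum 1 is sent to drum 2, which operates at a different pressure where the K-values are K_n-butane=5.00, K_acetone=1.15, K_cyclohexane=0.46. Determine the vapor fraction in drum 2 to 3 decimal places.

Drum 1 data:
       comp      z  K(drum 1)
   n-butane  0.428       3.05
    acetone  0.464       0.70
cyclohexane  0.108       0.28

V/F (drum 2) = 0.852

Drum 1:
Material balance + equilibrium reduce to Σ zᵢ(Kᵢ−1)/(1+ψ₁(Kᵢ−1)) = 0.
Feasibility: ΣzᵢKᵢ = 1.660, Σzᵢ/Kᵢ = 1.189 — both > 1, two phases present.
Newton–Raphson from ψ₁ = 0.62:
  ψ₁ = 0.620: g = 0.0749, g' = -0.594 → ψ₁ = 0.746
  ψ₁ = 0.746: g = -0.0004, g' = -0.612 → ψ₁ = 0.745
Converged at ψ₁ = 0.745.
Drum-1 compositions:
  n-butane: x = 0.169, y = 0.516
  acetone: x = 0.598, y = 0.418
  cyclohexane: x = 0.233, y = 0.065
Drum-2 feed = drum-1 liquid: z₂ = (0.1693, 0.5976, 0.2331).
Drum 2:
Material balance + equilibrium reduce to Σ zᵢ(Kᵢ−1)/(1+ψ₂(Kᵢ−1)) = 0.
Feasibility: ΣzᵢKᵢ = 1.641, Σzᵢ/Kᵢ = 1.060 — both > 1, two phases present.
Newton–Raphson from ψ₂ = 0.5:
  ψ₂ = 0.500: g = 0.1367, g' = -0.440 → ψ₂ = 0.811
  ψ₂ = 0.811: g = 0.0157, g' = -0.376 → ψ₂ = 0.852
Converged at ψ₂ = 0.852.
  n-butane: x = 0.038, y = 0.192
  acetone: x = 0.530, y = 0.609
  cyclohexane: x = 0.432, y = 0.199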